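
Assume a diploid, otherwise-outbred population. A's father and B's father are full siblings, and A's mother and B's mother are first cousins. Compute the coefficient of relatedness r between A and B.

0.15625

With two independent routes of shared ancestry, r is the sum of the two contributions.
A and B are related in two ways: first cousins through their fathers (r = 1/8) and second cousins through their mothers (r = 1/32).
r = 1/8 + 1/32 = 0.15625.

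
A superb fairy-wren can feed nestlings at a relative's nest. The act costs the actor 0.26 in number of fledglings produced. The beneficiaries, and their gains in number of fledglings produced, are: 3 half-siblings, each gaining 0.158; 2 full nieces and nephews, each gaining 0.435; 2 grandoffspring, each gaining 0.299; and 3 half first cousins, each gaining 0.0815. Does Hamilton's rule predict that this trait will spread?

Yes

Hamilton's rule: the trait is favored when the sum of r·B over every recipient exceeds the actor's cost C.
r to a half-sibling = 0.25 (half-sibs share one parent — one path of length 2: r = (1/2)^2 = 1/4).
r to a full niece or nephew = 1/4 (full aunt/uncle↔niece/nephew: two paths of length 3 through the shared grandparent pair: r = 2·(1/2)^3 = 1/4).
r to a grandoffspring = 0.25 (two parent–offspring links: r = (1/2)^2 = 1/4).
r to a half first cousin = 1/16 (half first cousins share one grandparent — one path of length 4: r = (1/2)^4 = 1/16).
Summing one r·B term per recipient: 3·0.25·0.158 + 2·0.25·0.435 + 2·0.25·0.299 + 3·0.0625·0.0815 = 0.50078125.
0.50078125 > 0.26: the indirect benefit exceeds the cost.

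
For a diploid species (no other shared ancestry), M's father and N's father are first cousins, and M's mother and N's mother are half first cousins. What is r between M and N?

0.046875

Independent pedigree routes through distinct common ancestors add.
M and N are related in two ways: second cousins through their fathers (r = 1/32) and half second cousins through their mothers (r = 1/64).
r = 1/32 + 1/64 = 3/64 = 0.046875.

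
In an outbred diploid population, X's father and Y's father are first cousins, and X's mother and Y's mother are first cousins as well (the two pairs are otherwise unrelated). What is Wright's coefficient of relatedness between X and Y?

With two independent routes of shared ancestry, r is the sum of the two contributions.
X and Y are related in two ways: second cousins through their fathers (r = 1/32) and second cousins through their mothers (r = 1/32).
r = 1/32 + 1/32 = 0.0625.

0.0625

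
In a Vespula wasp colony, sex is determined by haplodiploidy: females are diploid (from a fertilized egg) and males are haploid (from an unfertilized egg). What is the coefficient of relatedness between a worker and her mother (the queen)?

One meiotic link between diploid queen and diploid daughter: r = 1/2.

0.5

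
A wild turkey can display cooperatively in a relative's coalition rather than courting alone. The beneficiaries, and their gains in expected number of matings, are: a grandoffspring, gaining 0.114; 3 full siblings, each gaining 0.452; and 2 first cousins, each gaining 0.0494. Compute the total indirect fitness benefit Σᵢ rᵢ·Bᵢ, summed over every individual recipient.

r to a grandoffspring = 0.25 (two parent–offspring links: r = (1/2)^2 = 1/4).
r to a full sibling = 1/2 (full sibs share both parents — two paths of length 2: r = 2·(1/2)^2 = 1/2).
r to a first cousin = 1/8 (first cousins share one grandparent pair — two paths of length 4: r = 2·(1/2)^4 = 1/8).
Summing one r·B term per recipient: 1·0.25·0.114 + 3·0.5·0.452 + 2·0.125·0.0494 = 0.71885.

0.71885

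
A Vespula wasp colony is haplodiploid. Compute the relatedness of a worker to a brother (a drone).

0.25

Her haploid brother carries none of their father's genes and a random half of their mother's genome; that half matches the maternal half of her own genome with probability 1/2: r = 1/2 · 1/2 = 1/4.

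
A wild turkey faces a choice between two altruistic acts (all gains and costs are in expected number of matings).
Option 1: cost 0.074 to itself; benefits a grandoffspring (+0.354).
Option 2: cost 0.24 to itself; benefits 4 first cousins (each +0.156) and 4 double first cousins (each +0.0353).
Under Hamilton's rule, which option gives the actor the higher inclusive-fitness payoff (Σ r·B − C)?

Option 1: r to a grandoffspring = 0.25.
Option 1: Σ r·B − C = (1·0.25·0.354) − 0.074 = 0.0145.
Option 2: r to a first cousin = 0.125.
Option 2: r to a double first cousin = 0.25.
Option 2: Σ r·B − C = (4·0.125·0.156 + 4·0.25·0.0353) − 0.24 = -0.1267.
Option 1 has the higher net inclusive-fitness payoff.

Option 1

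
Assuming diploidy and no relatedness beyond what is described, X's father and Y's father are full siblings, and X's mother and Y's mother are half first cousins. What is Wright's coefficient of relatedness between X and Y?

0.140625

Wright's path rule: contributions from independent ancestry routes add.
X and Y are related in two ways: first cousins through their fathers (r = 1/8) and half second cousins through their mothers (r = 1/64).
r = 1/8 + 1/64 = 0.140625.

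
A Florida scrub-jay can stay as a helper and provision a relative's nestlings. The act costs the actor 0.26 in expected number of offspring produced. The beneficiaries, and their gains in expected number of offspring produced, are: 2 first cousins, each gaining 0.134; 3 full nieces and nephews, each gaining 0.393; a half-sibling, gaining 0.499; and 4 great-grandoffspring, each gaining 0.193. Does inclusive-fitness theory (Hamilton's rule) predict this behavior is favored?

Hamilton's rule: the trait is favored when the sum of r·B over every recipient exceeds the actor's cost C.
r to a first cousin = 0.125 (first cousins share one grandparent pair — two paths of length 4: r = 2·(1/2)^4 = 1/8).
r to a full niece or nephew = 0.25 (full aunt/uncle↔niece/nephew: two paths of length 3 through the shared grandparent pair: r = 2·(1/2)^3 = 1/4).
r to a half-sibling = 0.25 (half-sibs share one parent — one path of length 2: r = (1/2)^2 = 1/4).
r to a great-grandoffspring = 1/8 (three parent–offspring links: r = (1/2)^3 = 1/8).
Summing one r·B term per recipient: 2·0.125·0.134 + 3·0.25·0.393 + 1·0.25·0.499 + 4·0.125·0.193 = 0.5495.
0.5495 > 0.26: the indirect benefit exceeds the cost.

Yes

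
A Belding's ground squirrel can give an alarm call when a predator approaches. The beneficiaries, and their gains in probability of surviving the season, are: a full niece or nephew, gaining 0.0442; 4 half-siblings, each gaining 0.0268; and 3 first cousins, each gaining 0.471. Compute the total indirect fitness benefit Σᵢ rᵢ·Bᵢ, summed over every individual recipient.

r to a full niece or nephew = 1/4 (full aunt/uncle↔niece/nephew: two paths of length 3 through the shared grandparent pair: r = 2·(1/2)^3 = 1/4).
r to a half-sibling = 1/4 (half-sibs share one parent — one path of length 2: r = (1/2)^2 = 1/4).
r to a first cousin = 1/8 (first cousins share one grandparent pair — two paths of length 4: r = 2·(1/2)^4 = 1/8).
Summing one r·B term per recipient: 1·0.25·0.0442 + 4·0.25·0.0268 + 3·0.125·0.471 = 0.214475.

0.214475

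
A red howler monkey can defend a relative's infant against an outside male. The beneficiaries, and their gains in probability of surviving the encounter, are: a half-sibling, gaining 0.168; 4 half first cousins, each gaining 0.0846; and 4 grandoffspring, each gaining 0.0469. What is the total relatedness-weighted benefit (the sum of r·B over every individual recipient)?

0.11005

r to a half-sibling = 0.25 (half-sibs share one parent — one path of length 2: r = (1/2)^2 = 1/4).
r to a half first cousin = 1/16 (half first cousins share one grandparent — one path of length 4: r = (1/2)^4 = 1/16).
r to a grandoffspring = 0.25 (two parent–offspring links: r = (1/2)^2 = 1/4).
Summing one r·B term per recipient: 1·0.25·0.168 + 4·0.0625·0.0846 + 4·0.25·0.0469 = 0.11005.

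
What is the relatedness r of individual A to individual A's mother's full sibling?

Each parent–offspring link contributes a factor of 1/2, and independent paths through distinct common ancestors add.
Full aunt/uncle↔niece/nephew: two paths of length 3 through the shared grandparent pair: r = 2·(1/2)^3 = 1/4.

0.25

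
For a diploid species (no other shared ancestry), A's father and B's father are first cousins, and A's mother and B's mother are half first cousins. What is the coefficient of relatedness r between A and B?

With two independent routes of shared ancestry, r is the sum of the two contributions.
A and B are related in two ways: second cousins through their fathers (r = 1/32) and half second cousins through their mothers (r = 1/64).
r = 1/32 + 1/64 = 0.046875.

0.046875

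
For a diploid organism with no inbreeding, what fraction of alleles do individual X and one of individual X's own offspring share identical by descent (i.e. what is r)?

0.5

Each parent–offspring link contributes a factor of 1/2, and independent paths through distinct common ancestors add.
One parent–offspring link: r = (1/2)^1 = 1/2.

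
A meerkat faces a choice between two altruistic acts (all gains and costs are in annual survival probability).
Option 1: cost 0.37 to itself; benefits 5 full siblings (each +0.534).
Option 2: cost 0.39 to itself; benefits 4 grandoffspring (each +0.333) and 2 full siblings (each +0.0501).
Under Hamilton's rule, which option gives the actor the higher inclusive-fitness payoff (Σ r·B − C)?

Option 1: r to a full sibling = 0.5.
Option 1: Σ r·B − C = (5·0.5·0.534) − 0.37 = 0.965.
Option 2: r to a grandoffspring = 0.25.
Option 2: r to a full sibling = 0.5.
Option 2: Σ r·B − C = (4·0.25·0.333 + 2·0.5·0.0501) − 0.39 = -0.0069.
Option 1 has the higher net inclusive-fitness payoff.

Option 1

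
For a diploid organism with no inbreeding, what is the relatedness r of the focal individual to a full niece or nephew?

0.25

Full aunt/uncle↔niece/nephew: two paths of length 3 through the shared grandparent pair: r = 2·(1/2)^3 = 1/4.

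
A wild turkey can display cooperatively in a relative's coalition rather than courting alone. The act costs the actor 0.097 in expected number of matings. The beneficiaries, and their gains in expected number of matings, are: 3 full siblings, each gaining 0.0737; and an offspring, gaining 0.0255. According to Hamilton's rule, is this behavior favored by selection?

Yes

Hamilton's rule: the trait is favored when the sum of r·B over every recipient exceeds the actor's cost C.
r to a full sibling = 0.5 (full sibs share both parents — two paths of length 2: r = 2·(1/2)^2 = 1/2).
r to an offspring = 0.5 (one parent–offspring link: r = (1/2)^1 = 1/2).
Summing one r·B term per recipient: 3·0.5·0.0737 + 1·0.5·0.0255 = 0.1233.
0.1233 > 0.097: the indirect benefit exceeds the cost.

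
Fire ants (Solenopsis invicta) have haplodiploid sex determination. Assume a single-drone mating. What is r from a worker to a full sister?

Haplodiploid full sisters inherit their father's entire haploid genome identically (contributing 1/2) and on average half of their mother's contribution (1/2 · 1/2 = 1/4); r = 1/2 + 1/4 = 3/4.

0.75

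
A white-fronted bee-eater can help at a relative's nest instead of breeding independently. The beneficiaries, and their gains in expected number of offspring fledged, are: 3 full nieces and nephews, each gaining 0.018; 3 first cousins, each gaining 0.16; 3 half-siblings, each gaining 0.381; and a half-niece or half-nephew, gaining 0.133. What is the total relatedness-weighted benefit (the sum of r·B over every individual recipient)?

r to a full niece or nephew = 0.25 (full aunt/uncle↔niece/nephew: two paths of length 3 through the shared grandparent pair: r = 2·(1/2)^3 = 1/4).
r to a first cousin = 1/8 (first cousins share one grandparent pair — two paths of length 4: r = 2·(1/2)^4 = 1/8).
r to a half-sibling = 0.25 (half-sibs share one parent — one path of length 2: r = (1/2)^2 = 1/4).
r to a half-niece or half-nephew = 1/8 (half-aunt/uncle↔niece/nephew: one path of length 3: r = (1/2)^3 = 1/8).
Summing one r·B term per recipient: 3·0.25·0.018 + 3·0.125·0.16 + 3·0.25·0.381 + 1·0.125·0.133 = 0.375875.

0.375875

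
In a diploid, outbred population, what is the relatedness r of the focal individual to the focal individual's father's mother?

Each parent–offspring link contributes a factor of 1/2, and independent paths through distinct common ancestors add.
Two parent–offspring links: r = (1/2)^2 = 1/4.

0.25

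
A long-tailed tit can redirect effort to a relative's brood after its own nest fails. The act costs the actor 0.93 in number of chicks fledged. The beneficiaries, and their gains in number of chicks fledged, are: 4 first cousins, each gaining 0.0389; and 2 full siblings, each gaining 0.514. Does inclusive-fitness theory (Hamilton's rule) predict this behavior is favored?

Hamilton's rule: the trait is favored when the sum of r·B over every recipient exceeds the actor's cost C.
r to a first cousin = 0.125 (first cousins share one grandparent pair — two paths of length 4: r = 2·(1/2)^4 = 1/8).
r to a full sibling = 1/2 (full sibs share both parents — two paths of length 2: r = 2·(1/2)^2 = 1/2).
Summing one r·B term per recipient: 4·0.125·0.0389 + 2·0.5·0.514 = 0.53345.
0.53345 < 0.93: the indirect benefit is less than the cost.

No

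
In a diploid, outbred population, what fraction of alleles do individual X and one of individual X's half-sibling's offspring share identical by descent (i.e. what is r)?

0.125

Each parent–offspring link contributes a factor of 1/2, and independent paths through distinct common ancestors add.
Half-aunt/uncle↔niece/nephew: one path of length 3: r = (1/2)^3 = 1/8.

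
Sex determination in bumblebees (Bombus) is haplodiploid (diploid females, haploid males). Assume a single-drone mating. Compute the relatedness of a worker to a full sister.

0.75

Haplodiploid full sisters inherit their father's entire haploid genome identically (contributing 1/2) and on average half of their mother's contribution (1/2 · 1/2 = 1/4); r = 1/2 + 1/4 = 3/4.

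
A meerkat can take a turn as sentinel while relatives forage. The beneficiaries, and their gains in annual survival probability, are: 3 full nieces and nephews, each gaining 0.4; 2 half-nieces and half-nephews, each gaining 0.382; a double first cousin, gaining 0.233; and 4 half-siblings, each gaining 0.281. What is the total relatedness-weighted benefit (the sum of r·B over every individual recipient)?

r to a full niece or nephew = 1/4 (full aunt/uncle↔niece/nephew: two paths of length 3 through the shared grandparent pair: r = 2·(1/2)^3 = 1/4).
r to a half-niece or half-nephew = 0.125 (half-aunt/uncle↔niece/nephew: one path of length 3: r = (1/2)^3 = 1/8).
r to a double first cousin = 1/4 (double first cousins share both grandparent pairs — four paths of length 4: r = 4·(1/2)^4 = 1/4).
r to a half-sibling = 1/4 (half-sibs share one parent — one path of length 2: r = (1/2)^2 = 1/4).
Summing one r·B term per recipient: 3·0.25·0.4 + 2·0.125·0.382 + 1·0.25·0.233 + 4·0.25·0.281 = 0.73475.

0.73475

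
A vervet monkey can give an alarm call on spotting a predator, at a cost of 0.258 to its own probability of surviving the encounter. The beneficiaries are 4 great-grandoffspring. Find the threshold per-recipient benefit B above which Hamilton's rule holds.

r to a great-grandoffspring = 1/8 (three parent–offspring links: r = (1/2)^3 = 1/8).
Hamilton's rule with n recipients of equal r: n·r·B > C, so B > C/(n·r) = 0.258/(4·0.125) = 0.516.

0.516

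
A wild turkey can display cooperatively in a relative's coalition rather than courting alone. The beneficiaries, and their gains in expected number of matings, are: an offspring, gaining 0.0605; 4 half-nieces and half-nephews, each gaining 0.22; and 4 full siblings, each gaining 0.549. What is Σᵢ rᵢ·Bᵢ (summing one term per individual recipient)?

1.23825

r to an offspring = 0.5 (one parent–offspring link: r = (1/2)^1 = 1/2).
r to a half-niece or half-nephew = 0.125 (half-aunt/uncle↔niece/nephew: one path of length 3: r = (1/2)^3 = 1/8).
r to a full sibling = 1/2 (full sibs share both parents — two paths of length 2: r = 2·(1/2)^2 = 1/2).
Summing one r·B term per recipient: 1·0.5·0.0605 + 4·0.125·0.22 + 4·0.5·0.549 = 1.23825.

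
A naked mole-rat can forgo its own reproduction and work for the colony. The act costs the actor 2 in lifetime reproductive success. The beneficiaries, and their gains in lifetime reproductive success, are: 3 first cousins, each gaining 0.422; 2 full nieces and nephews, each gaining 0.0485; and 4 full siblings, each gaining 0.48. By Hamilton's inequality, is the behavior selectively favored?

No

Hamilton's rule: the trait is favored when the sum of r·B over every recipient exceeds the actor's cost C.
r to a first cousin = 1/8 (first cousins share one grandparent pair — two paths of length 4: r = 2·(1/2)^4 = 1/8).
r to a full niece or nephew = 1/4 (full aunt/uncle↔niece/nephew: two paths of length 3 through the shared grandparent pair: r = 2·(1/2)^3 = 1/4).
r to a full sibling = 1/2 (full sibs share both parents — two paths of length 2: r = 2·(1/2)^2 = 1/2).
Summing one r·B term per recipient: 3·0.125·0.422 + 2·0.25·0.0485 + 4·0.5·0.48 = 1.1425.
1.1425 < 2: the indirect benefit is less than the cost.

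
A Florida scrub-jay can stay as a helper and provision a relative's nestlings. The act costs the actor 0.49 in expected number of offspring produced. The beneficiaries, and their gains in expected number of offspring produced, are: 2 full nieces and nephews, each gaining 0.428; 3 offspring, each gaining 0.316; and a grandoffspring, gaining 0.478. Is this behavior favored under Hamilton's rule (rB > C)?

Hamilton's rule: the trait is favored when the sum of r·B over every recipient exceeds the actor's cost C.
r to a full niece or nephew = 0.25 (full aunt/uncle↔niece/nephew: two paths of length 3 through the shared grandparent pair: r = 2·(1/2)^3 = 1/4).
r to an offspring = 1/2 (one parent–offspring link: r = (1/2)^1 = 1/2).
r to a grandoffspring = 1/4 (two parent–offspring links: r = (1/2)^2 = 1/4).
Summing one r·B term per recipient: 2·0.25·0.428 + 3·0.5·0.316 + 1·0.25·0.478 = 0.8075.
0.8075 > 0.49: the indirect benefit exceeds the cost.

Yes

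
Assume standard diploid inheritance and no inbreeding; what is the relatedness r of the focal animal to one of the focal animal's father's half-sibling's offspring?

0.0625

Each parent–offspring link contributes a factor of 1/2, and independent paths through distinct common ancestors add.
Half first cousins share one grandparent — one path of length 4: r = (1/2)^4 = 1/16.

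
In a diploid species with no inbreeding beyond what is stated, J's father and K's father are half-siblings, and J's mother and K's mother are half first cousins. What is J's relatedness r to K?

With two independent routes of shared ancestry, r is the sum of the two contributions.
J and K are related in two ways: half first cousins through their fathers (r = 1/16) and half second cousins through their mothers (r = 1/64).
r = 1/16 + 1/64 = 0.078125.

0.078125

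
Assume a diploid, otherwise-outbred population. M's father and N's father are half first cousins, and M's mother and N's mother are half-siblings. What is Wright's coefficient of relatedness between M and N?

0.078125

With two independent routes of shared ancestry, r is the sum of the two contributions.
M and N are related in two ways: half second cousins through their fathers (r = 1/64) and half first cousins through their mothers (r = 1/16).
r = 1/64 + 1/16 = 5/64 = 0.078125.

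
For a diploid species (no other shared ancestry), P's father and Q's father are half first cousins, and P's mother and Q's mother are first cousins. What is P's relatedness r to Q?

0.046875

Wright's path rule: contributions from independent ancestry routes add.
P and Q are related in two ways: half second cousins through their fathers (r = 1/64) and second cousins through their mothers (r = 1/32).
r = 1/64 + 1/32 = 3/64 = 0.046875.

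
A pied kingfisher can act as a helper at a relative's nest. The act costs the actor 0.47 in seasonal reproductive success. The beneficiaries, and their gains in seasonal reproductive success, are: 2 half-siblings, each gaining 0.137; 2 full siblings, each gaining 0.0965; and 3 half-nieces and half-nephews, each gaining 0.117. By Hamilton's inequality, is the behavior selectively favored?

Hamilton's rule: the trait is favored when the sum of r·B over every recipient exceeds the actor's cost C.
r to a half-sibling = 1/4 (half-sibs share one parent — one path of length 2: r = (1/2)^2 = 1/4).
r to a full sibling = 0.5 (full sibs share both parents — two paths of length 2: r = 2·(1/2)^2 = 1/2).
r to a half-niece or half-nephew = 0.125 (half-aunt/uncle↔niece/nephew: one path of length 3: r = (1/2)^3 = 1/8).
Summing one r·B term per recipient: 2·0.25·0.137 + 2·0.5·0.0965 + 3·0.125·0.117 = 0.208875.
0.208875 < 0.47: the indirect benefit is less than the cost.

No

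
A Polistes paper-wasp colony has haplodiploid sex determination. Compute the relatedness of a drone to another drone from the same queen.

0.5

Haploid brothers each carry a random half of the queen's diploid genome, so on average they share half: r = 1/2.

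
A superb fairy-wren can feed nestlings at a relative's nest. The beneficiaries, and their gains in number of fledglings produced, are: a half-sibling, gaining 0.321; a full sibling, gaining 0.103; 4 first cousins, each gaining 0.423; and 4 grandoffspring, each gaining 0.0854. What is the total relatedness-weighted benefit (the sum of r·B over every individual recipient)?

r to a half-sibling = 1/4 (half-sibs share one parent — one path of length 2: r = (1/2)^2 = 1/4).
r to a full sibling = 0.5 (full sibs share both parents — two paths of length 2: r = 2·(1/2)^2 = 1/2).
r to a first cousin = 1/8 (first cousins share one grandparent pair — two paths of length 4: r = 2·(1/2)^4 = 1/8).
r to a grandoffspring = 0.25 (two parent–offspring links: r = (1/2)^2 = 1/4).
Summing one r·B term per recipient: 1·0.25·0.321 + 1·0.5·0.103 + 4·0.125·0.423 + 4·0.25·0.0854 = 0.42865.

0.42865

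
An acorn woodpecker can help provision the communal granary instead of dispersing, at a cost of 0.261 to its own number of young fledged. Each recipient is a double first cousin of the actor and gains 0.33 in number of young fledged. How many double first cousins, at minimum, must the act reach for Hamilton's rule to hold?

4

r to a double first cousin = 0.25 (double first cousins share both grandparent pairs — four paths of length 4: r = 4·(1/2)^4 = 1/4).
Hamilton's rule: n·r·B > C  ⇒  n > C/(r·B) = 0.261/(0.25·0.33) = 3.164.
The smallest integer exceeding 3.164 is 4.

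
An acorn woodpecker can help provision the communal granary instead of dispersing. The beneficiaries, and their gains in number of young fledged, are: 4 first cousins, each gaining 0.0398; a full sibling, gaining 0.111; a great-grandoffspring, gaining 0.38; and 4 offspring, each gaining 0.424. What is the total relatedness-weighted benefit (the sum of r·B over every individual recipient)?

0.9709

r to a first cousin = 1/8 (first cousins share one grandparent pair — two paths of length 4: r = 2·(1/2)^4 = 1/8).
r to a full sibling = 1/2 (full sibs share both parents — two paths of length 2: r = 2·(1/2)^2 = 1/2).
r to a great-grandoffspring = 0.125 (three parent–offspring links: r = (1/2)^3 = 1/8).
r to an offspring = 0.5 (one parent–offspring link: r = (1/2)^1 = 1/2).
Summing one r·B term per recipient: 4·0.125·0.0398 + 1·0.5·0.111 + 1·0.125·0.38 + 4·0.5·0.424 = 0.9709.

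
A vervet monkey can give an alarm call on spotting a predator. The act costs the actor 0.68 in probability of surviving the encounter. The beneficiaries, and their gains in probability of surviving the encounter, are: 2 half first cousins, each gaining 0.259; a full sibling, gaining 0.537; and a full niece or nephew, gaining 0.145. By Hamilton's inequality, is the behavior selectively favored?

No

Hamilton's rule: the trait is favored when the sum of r·B over every recipient exceeds the actor's cost C.
r to a half first cousin = 0.0625 (half first cousins share one grandparent — one path of length 4: r = (1/2)^4 = 1/16).
r to a full sibling = 0.5 (full sibs share both parents — two paths of length 2: r = 2·(1/2)^2 = 1/2).
r to a full niece or nephew = 1/4 (full aunt/uncle↔niece/nephew: two paths of length 3 through the shared grandparent pair: r = 2·(1/2)^3 = 1/4).
Summing one r·B term per recipient: 2·0.0625·0.259 + 1·0.5·0.537 + 1·0.25·0.145 = 0.337125.
0.337125 < 0.68: the indirect benefit is less than the cost.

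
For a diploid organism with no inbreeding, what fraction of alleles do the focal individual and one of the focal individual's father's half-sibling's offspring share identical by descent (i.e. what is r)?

Each parent–offspring link contributes a factor of 1/2, and independent paths through distinct common ancestors add.
Half first cousins share one grandparent — one path of length 4: r = (1/2)^4 = 1/16.

0.0625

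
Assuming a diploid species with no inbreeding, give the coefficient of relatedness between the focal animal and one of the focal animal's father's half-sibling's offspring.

Each parent–offspring link contributes a factor of 1/2, and independent paths through distinct common ancestors add.
Half first cousins share one grandparent — one path of length 4: r = (1/2)^4 = 1/16.

0.0625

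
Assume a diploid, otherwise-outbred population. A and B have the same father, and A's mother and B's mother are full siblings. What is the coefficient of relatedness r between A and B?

Relatedness sums over independent paths through distinct common ancestors.
A and B are related in two ways: half-sibs through their shared father (r = 1/4) and first cousins through their mothers (r = 1/8).
r = 1/4 + 1/8 = 0.375.

0.375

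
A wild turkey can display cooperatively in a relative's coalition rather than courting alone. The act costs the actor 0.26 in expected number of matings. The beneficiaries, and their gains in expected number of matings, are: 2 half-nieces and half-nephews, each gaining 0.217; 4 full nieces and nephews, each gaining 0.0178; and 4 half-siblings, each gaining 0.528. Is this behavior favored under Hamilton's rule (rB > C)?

Yes

Hamilton's rule: the trait is favored when the sum of r·B over every recipient exceeds the actor's cost C.
r to a half-niece or half-nephew = 0.125 (half-aunt/uncle↔niece/nephew: one path of length 3: r = (1/2)^3 = 1/8).
r to a full niece or nephew = 1/4 (full aunt/uncle↔niece/nephew: two paths of length 3 through the shared grandparent pair: r = 2·(1/2)^3 = 1/4).
r to a half-sibling = 0.25 (half-sibs share one parent — one path of length 2: r = (1/2)^2 = 1/4).
Summing one r·B term per recipient: 2·0.125·0.217 + 4·0.25·0.0178 + 4·0.25·0.528 = 0.60005.
0.60005 > 0.26: the indirect benefit exceeds the cost.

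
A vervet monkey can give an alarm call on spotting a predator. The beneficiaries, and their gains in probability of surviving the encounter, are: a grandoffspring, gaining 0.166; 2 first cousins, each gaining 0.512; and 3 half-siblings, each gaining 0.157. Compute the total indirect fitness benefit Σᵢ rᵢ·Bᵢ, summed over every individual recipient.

r to a grandoffspring = 0.25 (two parent–offspring links: r = (1/2)^2 = 1/4).
r to a first cousin = 1/8 (first cousins share one grandparent pair — two paths of length 4: r = 2·(1/2)^4 = 1/8).
r to a half-sibling = 0.25 (half-sibs share one parent — one path of length 2: r = (1/2)^2 = 1/4).
Summing one r·B term per recipient: 1·0.25·0.166 + 2·0.125·0.512 + 3·0.25·0.157 = 0.28725.

0.28725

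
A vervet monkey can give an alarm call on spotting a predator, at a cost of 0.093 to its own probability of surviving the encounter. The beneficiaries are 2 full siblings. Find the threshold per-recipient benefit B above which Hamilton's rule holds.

r to a full sibling = 1/2 (full sibs share both parents — two paths of length 2: r = 2·(1/2)^2 = 1/2).
Hamilton's rule with n recipients of equal r: n·r·B > C, so B > C/(n·r) = 0.093/(2·0.5) = 0.093.

0.093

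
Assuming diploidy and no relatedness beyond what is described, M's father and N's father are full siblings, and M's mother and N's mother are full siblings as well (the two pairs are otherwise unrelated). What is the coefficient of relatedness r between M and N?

With two independent routes of shared ancestry, r is the sum of the two contributions.
M and N are related in two ways: first cousins through their fathers (r = 1/8) and first cousins through their mothers (r = 1/8) — i.e. double first cousins.
r = 1/8 + 1/8 = 0.25.

0.25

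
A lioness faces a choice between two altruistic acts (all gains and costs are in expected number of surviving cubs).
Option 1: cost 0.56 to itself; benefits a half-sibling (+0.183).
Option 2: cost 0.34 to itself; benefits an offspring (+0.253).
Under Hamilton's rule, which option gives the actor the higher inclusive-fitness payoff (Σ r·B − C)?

Option 1: r to a half-sibling = 0.25.
Option 1: Σ r·B − C = (1·0.25·0.183) − 0.56 = -0.51425.
Option 2: r to an offspring = 0.5.
Option 2: Σ r·B − C = (1·0.5·0.253) − 0.34 = -0.2135.
Option 2 has the higher net inclusive-fitness payoff.

Option 2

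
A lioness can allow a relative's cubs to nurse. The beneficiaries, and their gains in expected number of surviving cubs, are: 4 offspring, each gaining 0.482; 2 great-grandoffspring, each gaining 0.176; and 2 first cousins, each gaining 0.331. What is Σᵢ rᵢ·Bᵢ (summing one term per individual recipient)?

r to an offspring = 1/2 (one parent–offspring link: r = (1/2)^1 = 1/2).
r to a great-grandoffspring = 1/8 (three parent–offspring links: r = (1/2)^3 = 1/8).
r to a first cousin = 0.125 (first cousins share one grandparent pair — two paths of length 4: r = 2·(1/2)^4 = 1/8).
Summing one r·B term per recipient: 4·0.5·0.482 + 2·0.125·0.176 + 2·0.125·0.331 = 1.09075.

1.09075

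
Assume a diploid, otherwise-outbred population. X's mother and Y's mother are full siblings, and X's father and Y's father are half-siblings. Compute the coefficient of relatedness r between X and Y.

0.1875

Relatedness sums over independent paths through distinct common ancestors.
X and Y are related in two ways: first cousins through their mothers (r = 1/8) and half first cousins through their fathers (r = 1/16).
r = 1/8 + 1/16 = 0.1875.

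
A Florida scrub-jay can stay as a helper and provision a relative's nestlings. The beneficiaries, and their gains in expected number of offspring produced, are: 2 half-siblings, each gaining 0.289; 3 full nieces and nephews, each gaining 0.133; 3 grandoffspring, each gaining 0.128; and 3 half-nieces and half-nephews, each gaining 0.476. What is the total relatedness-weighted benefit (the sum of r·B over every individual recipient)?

r to a half-sibling = 1/4 (half-sibs share one parent — one path of length 2: r = (1/2)^2 = 1/4).
r to a full niece or nephew = 0.25 (full aunt/uncle↔niece/nephew: two paths of length 3 through the shared grandparent pair: r = 2·(1/2)^3 = 1/4).
r to a grandoffspring = 1/4 (two parent–offspring links: r = (1/2)^2 = 1/4).
r to a half-niece or half-nephew = 0.125 (half-aunt/uncle↔niece/nephew: one path of length 3: r = (1/2)^3 = 1/8).
Summing one r·B term per recipient: 2·0.25·0.289 + 3·0.25·0.133 + 3·0.25·0.128 + 3·0.125·0.476 = 0.51875.

0.51875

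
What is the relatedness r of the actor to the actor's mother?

0.5

Each parent–offspring link contributes a factor of 1/2, and independent paths through distinct common ancestors add.
One parent–offspring link: r = (1/2)^1 = 1/2.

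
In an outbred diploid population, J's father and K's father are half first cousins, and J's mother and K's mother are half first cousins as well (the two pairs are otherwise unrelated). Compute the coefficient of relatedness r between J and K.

0.03125

Relatedness sums over independent paths through distinct common ancestors.
J and K are related in two ways: half second cousins through their fathers (r = 1/64) and half second cousins through their mothers (r = 1/64).
r = 1/64 + 1/64 = 0.03125.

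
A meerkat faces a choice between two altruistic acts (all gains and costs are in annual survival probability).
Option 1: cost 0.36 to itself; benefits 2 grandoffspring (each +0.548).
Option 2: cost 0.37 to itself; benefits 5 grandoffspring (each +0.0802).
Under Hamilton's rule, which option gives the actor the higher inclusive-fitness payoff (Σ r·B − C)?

Option 1: r to a grandoffspring = 0.25.
Option 1: Σ r·B − C = (2·0.25·0.548) − 0.36 = -0.086.
Option 2: r to a grandoffspring = 0.25.
Option 2: Σ r·B − C = (5·0.25·0.0802) − 0.37 = -0.26975.
Option 1 has the higher net inclusive-fitness payoff.

Option 1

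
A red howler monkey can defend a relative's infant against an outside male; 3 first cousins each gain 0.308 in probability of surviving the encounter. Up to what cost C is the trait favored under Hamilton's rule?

r to a first cousin = 0.125 (first cousins share one grandparent pair — two paths of length 4: r = 2·(1/2)^4 = 1/8).
Hamilton's rule: n·r·B > C, so the trait is favored while C < n·r·B = 3·0.125·0.308 = 0.1155.

0.1155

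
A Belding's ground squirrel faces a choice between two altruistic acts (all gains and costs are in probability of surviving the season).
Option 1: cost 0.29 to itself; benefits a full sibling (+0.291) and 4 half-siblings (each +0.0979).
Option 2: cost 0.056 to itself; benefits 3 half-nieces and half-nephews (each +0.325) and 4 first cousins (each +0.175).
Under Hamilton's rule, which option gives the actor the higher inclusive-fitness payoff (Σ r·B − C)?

Option 2

Option 1: r to a full sibling = 0.5.
Option 1: r to a half-sibling = 0.25.
Option 1: Σ r·B − C = (1·0.5·0.291 + 4·0.25·0.0979) − 0.29 = -0.0466.
Option 2: r to a half-niece or half-nephew = 0.125.
Option 2: r to a first cousin = 0.125.
Option 2: Σ r·B − C = (3·0.125·0.325 + 4·0.125·0.175) − 0.056 = 0.153375.
Option 2 has the higher net inclusive-fitness payoff.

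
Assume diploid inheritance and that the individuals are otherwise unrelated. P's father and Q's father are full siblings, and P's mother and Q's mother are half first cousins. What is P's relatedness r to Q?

With two independent routes of shared ancestry, r is the sum of the two contributions.
P and Q are related in two ways: first cousins through their fathers (r = 1/8) and half second cousins through their mothers (r = 1/64).
r = 1/8 + 1/64 = 0.140625.

0.140625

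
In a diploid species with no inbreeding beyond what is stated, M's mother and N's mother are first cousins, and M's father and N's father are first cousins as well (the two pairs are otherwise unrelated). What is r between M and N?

Wright's path rule: contributions from independent ancestry routes add.
M and N are related in two ways: second cousins through their mothers (r = 1/32) and second cousins through their fathers (r = 1/32).
r = 1/32 + 1/32 = 0.0625.

0.0625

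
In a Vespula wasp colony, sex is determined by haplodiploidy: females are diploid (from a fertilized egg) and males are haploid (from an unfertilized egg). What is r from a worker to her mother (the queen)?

One meiotic link between diploid queen and diploid daughter: r = 1/2.

0.5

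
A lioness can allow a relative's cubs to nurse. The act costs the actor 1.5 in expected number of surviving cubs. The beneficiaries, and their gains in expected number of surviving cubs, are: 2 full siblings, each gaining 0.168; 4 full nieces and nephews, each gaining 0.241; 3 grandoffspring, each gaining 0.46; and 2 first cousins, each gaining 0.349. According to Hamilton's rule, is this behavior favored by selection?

Hamilton's rule: the trait is favored when the sum of r·B over every recipient exceeds the actor's cost C.
r to a full sibling = 1/2 (full sibs share both parents — two paths of length 2: r = 2·(1/2)^2 = 1/2).
r to a full niece or nephew = 1/4 (full aunt/uncle↔niece/nephew: two paths of length 3 through the shared grandparent pair: r = 2·(1/2)^3 = 1/4).
r to a grandoffspring = 0.25 (two parent–offspring links: r = (1/2)^2 = 1/4).
r to a first cousin = 1/8 (first cousins share one grandparent pair — two paths of length 4: r = 2·(1/2)^4 = 1/8).
Summing one r·B term per recipient: 2·0.5·0.168 + 4·0.25·0.241 + 3·0.25·0.46 + 2·0.125·0.349 = 0.84125.
0.84125 < 1.5: the indirect benefit is less than the cost.

No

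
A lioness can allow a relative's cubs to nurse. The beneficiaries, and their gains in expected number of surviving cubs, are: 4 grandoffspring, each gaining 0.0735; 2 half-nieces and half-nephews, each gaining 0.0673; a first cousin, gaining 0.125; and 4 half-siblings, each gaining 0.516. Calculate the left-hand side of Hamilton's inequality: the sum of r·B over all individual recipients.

0.62195

r to a grandoffspring = 1/4 (two parent–offspring links: r = (1/2)^2 = 1/4).
r to a half-niece or half-nephew = 1/8 (half-aunt/uncle↔niece/nephew: one path of length 3: r = (1/2)^3 = 1/8).
r to a first cousin = 0.125 (first cousins share one grandparent pair — two paths of length 4: r = 2·(1/2)^4 = 1/8).
r to a half-sibling = 1/4 (half-sibs share one parent — one path of length 2: r = (1/2)^2 = 1/4).
Summing one r·B term per recipient: 4·0.25·0.0735 + 2·0.125·0.0673 + 1·0.125·0.125 + 4·0.25·0.516 = 0.62195.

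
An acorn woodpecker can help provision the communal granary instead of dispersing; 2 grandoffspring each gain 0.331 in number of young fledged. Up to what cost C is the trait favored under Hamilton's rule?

r to a grandoffspring = 1/4 (two parent–offspring links: r = (1/2)^2 = 1/4).
Hamilton's rule: n·r·B > C, so the trait is favored while C < n·r·B = 2·0.25·0.331 = 0.1655.

0.1655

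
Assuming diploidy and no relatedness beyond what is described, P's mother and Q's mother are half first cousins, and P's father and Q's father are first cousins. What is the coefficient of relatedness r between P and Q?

0.046875

Independent pedigree routes through distinct common ancestors add.
P and Q are related in two ways: half second cousins through their mothers (r = 1/64) and second cousins through their fathers (r = 1/32).
r = 1/64 + 1/32 = 0.046875.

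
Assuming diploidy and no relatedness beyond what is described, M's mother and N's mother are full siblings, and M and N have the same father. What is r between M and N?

With two independent routes of shared ancestry, r is the sum of the two contributions.
M and N are related in two ways: first cousins through their mothers (r = 1/8) and half-sibs through their shared father (r = 1/4).
r = 1/8 + 1/4 = 3/8 = 0.375.

0.375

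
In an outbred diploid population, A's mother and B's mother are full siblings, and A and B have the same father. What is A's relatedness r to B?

Relatedness sums over independent paths through distinct common ancestors.
A and B are related in two ways: first cousins through their mothers (r = 1/8) and half-sibs through their shared father (r = 1/4).
r = 1/8 + 1/4 = 0.375.

0.375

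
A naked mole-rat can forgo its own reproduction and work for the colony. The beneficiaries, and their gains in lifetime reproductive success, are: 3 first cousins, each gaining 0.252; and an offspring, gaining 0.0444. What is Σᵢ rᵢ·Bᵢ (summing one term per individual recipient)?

0.1167

r to a first cousin = 1/8 (first cousins share one grandparent pair — two paths of length 4: r = 2·(1/2)^4 = 1/8).
r to an offspring = 1/2 (one parent–offspring link: r = (1/2)^1 = 1/2).
Summing one r·B term per recipient: 3·0.125·0.252 + 1·0.5·0.0444 = 0.1167.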